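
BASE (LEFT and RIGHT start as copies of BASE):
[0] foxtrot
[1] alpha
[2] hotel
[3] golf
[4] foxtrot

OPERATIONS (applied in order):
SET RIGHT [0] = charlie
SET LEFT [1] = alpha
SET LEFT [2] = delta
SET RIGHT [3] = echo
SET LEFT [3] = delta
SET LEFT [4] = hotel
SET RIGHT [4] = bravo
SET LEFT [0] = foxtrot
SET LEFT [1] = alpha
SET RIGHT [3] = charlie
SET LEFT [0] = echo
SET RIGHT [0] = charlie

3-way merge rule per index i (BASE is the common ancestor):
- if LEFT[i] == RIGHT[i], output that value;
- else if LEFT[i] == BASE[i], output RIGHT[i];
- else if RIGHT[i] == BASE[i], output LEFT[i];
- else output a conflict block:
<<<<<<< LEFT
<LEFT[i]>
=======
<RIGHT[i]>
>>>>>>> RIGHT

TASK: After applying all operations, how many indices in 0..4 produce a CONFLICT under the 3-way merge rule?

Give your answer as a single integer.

Final LEFT:  [echo, alpha, delta, delta, hotel]
Final RIGHT: [charlie, alpha, hotel, charlie, bravo]
i=0: BASE=foxtrot L=echo R=charlie all differ -> CONFLICT
i=1: L=alpha R=alpha -> agree -> alpha
i=2: L=delta, R=hotel=BASE -> take LEFT -> delta
i=3: BASE=golf L=delta R=charlie all differ -> CONFLICT
i=4: BASE=foxtrot L=hotel R=bravo all differ -> CONFLICT
Conflict count: 3

Answer: 3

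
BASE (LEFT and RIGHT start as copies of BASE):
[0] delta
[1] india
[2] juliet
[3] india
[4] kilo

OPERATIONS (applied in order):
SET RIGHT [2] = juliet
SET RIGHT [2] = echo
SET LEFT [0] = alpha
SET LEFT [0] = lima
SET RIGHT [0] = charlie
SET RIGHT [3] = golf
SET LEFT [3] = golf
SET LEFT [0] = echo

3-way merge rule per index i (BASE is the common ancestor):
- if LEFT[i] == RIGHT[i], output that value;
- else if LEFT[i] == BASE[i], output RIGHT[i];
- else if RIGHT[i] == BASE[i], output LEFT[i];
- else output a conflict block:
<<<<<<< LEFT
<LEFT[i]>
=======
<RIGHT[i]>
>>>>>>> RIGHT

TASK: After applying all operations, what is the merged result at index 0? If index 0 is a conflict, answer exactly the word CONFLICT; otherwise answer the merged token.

Final LEFT:  [echo, india, juliet, golf, kilo]
Final RIGHT: [charlie, india, echo, golf, kilo]
i=0: BASE=delta L=echo R=charlie all differ -> CONFLICT
i=1: L=india R=india -> agree -> india
i=2: L=juliet=BASE, R=echo -> take RIGHT -> echo
i=3: L=golf R=golf -> agree -> golf
i=4: L=kilo R=kilo -> agree -> kilo
Index 0 -> CONFLICT

Answer: CONFLICT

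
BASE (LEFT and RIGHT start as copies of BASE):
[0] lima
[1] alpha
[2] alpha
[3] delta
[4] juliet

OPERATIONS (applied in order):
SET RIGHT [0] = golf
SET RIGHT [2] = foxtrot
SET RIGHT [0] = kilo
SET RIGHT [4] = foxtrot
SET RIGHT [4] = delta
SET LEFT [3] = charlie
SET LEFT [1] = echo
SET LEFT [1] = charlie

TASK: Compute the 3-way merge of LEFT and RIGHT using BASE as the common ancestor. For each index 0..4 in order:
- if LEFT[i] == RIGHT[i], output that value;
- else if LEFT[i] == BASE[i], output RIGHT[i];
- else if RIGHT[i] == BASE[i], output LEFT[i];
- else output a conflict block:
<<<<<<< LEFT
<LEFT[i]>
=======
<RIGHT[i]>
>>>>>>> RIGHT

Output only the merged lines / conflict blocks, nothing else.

Answer: kilo
charlie
foxtrot
charlie
delta

Derivation:
Final LEFT:  [lima, charlie, alpha, charlie, juliet]
Final RIGHT: [kilo, alpha, foxtrot, delta, delta]
i=0: L=lima=BASE, R=kilo -> take RIGHT -> kilo
i=1: L=charlie, R=alpha=BASE -> take LEFT -> charlie
i=2: L=alpha=BASE, R=foxtrot -> take RIGHT -> foxtrot
i=3: L=charlie, R=delta=BASE -> take LEFT -> charlie
i=4: L=juliet=BASE, R=delta -> take RIGHT -> delta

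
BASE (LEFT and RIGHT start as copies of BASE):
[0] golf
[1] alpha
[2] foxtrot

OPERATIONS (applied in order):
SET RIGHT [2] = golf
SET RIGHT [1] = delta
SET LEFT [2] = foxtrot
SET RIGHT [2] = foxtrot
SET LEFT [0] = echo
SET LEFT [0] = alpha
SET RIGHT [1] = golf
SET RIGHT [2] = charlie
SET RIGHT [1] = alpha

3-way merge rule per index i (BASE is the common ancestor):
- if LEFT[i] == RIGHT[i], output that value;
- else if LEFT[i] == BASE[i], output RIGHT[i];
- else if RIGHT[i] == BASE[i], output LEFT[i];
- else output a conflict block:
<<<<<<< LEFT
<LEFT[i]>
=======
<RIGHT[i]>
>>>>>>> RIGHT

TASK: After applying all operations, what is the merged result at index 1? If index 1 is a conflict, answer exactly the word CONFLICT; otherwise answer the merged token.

Answer: alpha

Derivation:
Final LEFT:  [alpha, alpha, foxtrot]
Final RIGHT: [golf, alpha, charlie]
i=0: L=alpha, R=golf=BASE -> take LEFT -> alpha
i=1: L=alpha R=alpha -> agree -> alpha
i=2: L=foxtrot=BASE, R=charlie -> take RIGHT -> charlie
Index 1 -> alpha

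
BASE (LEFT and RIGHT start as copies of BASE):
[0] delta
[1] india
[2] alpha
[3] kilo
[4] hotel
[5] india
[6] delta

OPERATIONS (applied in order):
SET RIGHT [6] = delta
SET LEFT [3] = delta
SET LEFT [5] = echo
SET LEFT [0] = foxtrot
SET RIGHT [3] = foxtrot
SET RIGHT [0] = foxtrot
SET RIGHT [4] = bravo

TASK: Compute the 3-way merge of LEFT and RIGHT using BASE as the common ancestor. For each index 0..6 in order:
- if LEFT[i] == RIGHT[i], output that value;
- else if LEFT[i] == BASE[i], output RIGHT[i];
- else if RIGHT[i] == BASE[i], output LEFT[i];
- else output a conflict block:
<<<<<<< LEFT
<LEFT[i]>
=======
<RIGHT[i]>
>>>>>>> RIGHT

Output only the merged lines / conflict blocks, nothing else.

Answer: foxtrot
india
alpha
<<<<<<< LEFT
delta
=======
foxtrot
>>>>>>> RIGHT
bravo
echo
delta

Derivation:
Final LEFT:  [foxtrot, india, alpha, delta, hotel, echo, delta]
Final RIGHT: [foxtrot, india, alpha, foxtrot, bravo, india, delta]
i=0: L=foxtrot R=foxtrot -> agree -> foxtrot
i=1: L=india R=india -> agree -> india
i=2: L=alpha R=alpha -> agree -> alpha
i=3: BASE=kilo L=delta R=foxtrot all differ -> CONFLICT
i=4: L=hotel=BASE, R=bravo -> take RIGHT -> bravo
i=5: L=echo, R=india=BASE -> take LEFT -> echo
i=6: L=delta R=delta -> agree -> delta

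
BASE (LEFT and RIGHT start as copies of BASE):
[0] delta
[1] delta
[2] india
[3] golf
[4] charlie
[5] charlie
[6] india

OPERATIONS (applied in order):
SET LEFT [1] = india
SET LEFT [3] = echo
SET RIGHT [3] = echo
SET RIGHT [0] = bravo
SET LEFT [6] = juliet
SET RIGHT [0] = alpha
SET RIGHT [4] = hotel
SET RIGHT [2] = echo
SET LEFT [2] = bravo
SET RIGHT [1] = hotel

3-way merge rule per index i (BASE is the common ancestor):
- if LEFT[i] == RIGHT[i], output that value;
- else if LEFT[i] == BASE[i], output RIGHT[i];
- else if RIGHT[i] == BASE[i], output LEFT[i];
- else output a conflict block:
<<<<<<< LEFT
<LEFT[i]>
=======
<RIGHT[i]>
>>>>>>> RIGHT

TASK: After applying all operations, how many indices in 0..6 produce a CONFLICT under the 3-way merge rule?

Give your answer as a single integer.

Answer: 2

Derivation:
Final LEFT:  [delta, india, bravo, echo, charlie, charlie, juliet]
Final RIGHT: [alpha, hotel, echo, echo, hotel, charlie, india]
i=0: L=delta=BASE, R=alpha -> take RIGHT -> alpha
i=1: BASE=delta L=india R=hotel all differ -> CONFLICT
i=2: BASE=india L=bravo R=echo all differ -> CONFLICT
i=3: L=echo R=echo -> agree -> echo
i=4: L=charlie=BASE, R=hotel -> take RIGHT -> hotel
i=5: L=charlie R=charlie -> agree -> charlie
i=6: L=juliet, R=india=BASE -> take LEFT -> juliet
Conflict count: 2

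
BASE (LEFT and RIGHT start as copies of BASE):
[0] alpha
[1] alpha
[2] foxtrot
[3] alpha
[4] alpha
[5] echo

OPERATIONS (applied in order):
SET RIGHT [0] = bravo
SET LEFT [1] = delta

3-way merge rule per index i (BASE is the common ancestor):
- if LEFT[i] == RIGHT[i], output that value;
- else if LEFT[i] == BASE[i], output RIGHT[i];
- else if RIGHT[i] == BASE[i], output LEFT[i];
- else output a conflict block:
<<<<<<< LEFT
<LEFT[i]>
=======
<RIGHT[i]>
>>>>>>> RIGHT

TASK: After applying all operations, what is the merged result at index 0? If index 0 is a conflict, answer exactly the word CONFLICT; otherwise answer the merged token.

Answer: bravo

Derivation:
Final LEFT:  [alpha, delta, foxtrot, alpha, alpha, echo]
Final RIGHT: [bravo, alpha, foxtrot, alpha, alpha, echo]
i=0: L=alpha=BASE, R=bravo -> take RIGHT -> bravo
i=1: L=delta, R=alpha=BASE -> take LEFT -> delta
i=2: L=foxtrot R=foxtrot -> agree -> foxtrot
i=3: L=alpha R=alpha -> agree -> alpha
i=4: L=alpha R=alpha -> agree -> alpha
i=5: L=echo R=echo -> agree -> echo
Index 0 -> bravo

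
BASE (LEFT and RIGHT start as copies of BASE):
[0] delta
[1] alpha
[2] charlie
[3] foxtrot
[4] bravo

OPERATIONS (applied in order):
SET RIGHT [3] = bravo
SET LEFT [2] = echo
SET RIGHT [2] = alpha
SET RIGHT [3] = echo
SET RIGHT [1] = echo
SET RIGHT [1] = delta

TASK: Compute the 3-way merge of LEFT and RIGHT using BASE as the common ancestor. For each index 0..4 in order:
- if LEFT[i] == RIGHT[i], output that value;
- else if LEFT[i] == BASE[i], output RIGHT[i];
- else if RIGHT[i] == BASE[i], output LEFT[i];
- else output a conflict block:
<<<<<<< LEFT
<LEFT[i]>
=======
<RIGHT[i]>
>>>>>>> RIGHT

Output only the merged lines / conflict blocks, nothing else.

Final LEFT:  [delta, alpha, echo, foxtrot, bravo]
Final RIGHT: [delta, delta, alpha, echo, bravo]
i=0: L=delta R=delta -> agree -> delta
i=1: L=alpha=BASE, R=delta -> take RIGHT -> delta
i=2: BASE=charlie L=echo R=alpha all differ -> CONFLICT
i=3: L=foxtrot=BASE, R=echo -> take RIGHT -> echo
i=4: L=bravo R=bravo -> agree -> bravo

Answer: delta
delta
<<<<<<< LEFT
echo
=======
alpha
>>>>>>> RIGHT
echo
bravo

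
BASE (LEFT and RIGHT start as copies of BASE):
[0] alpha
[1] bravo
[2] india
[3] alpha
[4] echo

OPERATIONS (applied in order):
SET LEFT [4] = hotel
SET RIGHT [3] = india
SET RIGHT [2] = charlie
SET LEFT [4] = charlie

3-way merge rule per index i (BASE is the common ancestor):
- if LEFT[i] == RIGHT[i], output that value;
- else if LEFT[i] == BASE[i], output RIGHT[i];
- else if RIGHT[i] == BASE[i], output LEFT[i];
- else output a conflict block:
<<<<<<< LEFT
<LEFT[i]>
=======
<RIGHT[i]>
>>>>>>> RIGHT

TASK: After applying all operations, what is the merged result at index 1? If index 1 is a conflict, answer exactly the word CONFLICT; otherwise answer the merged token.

Final LEFT:  [alpha, bravo, india, alpha, charlie]
Final RIGHT: [alpha, bravo, charlie, india, echo]
i=0: L=alpha R=alpha -> agree -> alpha
i=1: L=bravo R=bravo -> agree -> bravo
i=2: L=india=BASE, R=charlie -> take RIGHT -> charlie
i=3: L=alpha=BASE, R=india -> take RIGHT -> india
i=4: L=charlie, R=echo=BASE -> take LEFT -> charlie
Index 1 -> bravo

Answer: bravo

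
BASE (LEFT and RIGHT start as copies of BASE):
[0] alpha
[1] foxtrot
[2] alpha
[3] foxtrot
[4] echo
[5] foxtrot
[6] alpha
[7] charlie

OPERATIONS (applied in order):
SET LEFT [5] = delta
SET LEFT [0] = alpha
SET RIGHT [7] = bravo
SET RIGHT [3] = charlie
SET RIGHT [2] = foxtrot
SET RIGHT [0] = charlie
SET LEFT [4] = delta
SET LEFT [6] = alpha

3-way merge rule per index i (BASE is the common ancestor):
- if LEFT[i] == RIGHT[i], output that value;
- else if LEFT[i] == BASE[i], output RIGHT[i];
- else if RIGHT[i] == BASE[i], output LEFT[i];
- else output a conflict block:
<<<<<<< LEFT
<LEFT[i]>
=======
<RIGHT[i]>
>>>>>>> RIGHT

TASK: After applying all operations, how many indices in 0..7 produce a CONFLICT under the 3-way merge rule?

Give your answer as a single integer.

Answer: 0

Derivation:
Final LEFT:  [alpha, foxtrot, alpha, foxtrot, delta, delta, alpha, charlie]
Final RIGHT: [charlie, foxtrot, foxtrot, charlie, echo, foxtrot, alpha, bravo]
i=0: L=alpha=BASE, R=charlie -> take RIGHT -> charlie
i=1: L=foxtrot R=foxtrot -> agree -> foxtrot
i=2: L=alpha=BASE, R=foxtrot -> take RIGHT -> foxtrot
i=3: L=foxtrot=BASE, R=charlie -> take RIGHT -> charlie
i=4: L=delta, R=echo=BASE -> take LEFT -> delta
i=5: L=delta, R=foxtrot=BASE -> take LEFT -> delta
i=6: L=alpha R=alpha -> agree -> alpha
i=7: L=charlie=BASE, R=bravo -> take RIGHT -> bravo
Conflict count: 0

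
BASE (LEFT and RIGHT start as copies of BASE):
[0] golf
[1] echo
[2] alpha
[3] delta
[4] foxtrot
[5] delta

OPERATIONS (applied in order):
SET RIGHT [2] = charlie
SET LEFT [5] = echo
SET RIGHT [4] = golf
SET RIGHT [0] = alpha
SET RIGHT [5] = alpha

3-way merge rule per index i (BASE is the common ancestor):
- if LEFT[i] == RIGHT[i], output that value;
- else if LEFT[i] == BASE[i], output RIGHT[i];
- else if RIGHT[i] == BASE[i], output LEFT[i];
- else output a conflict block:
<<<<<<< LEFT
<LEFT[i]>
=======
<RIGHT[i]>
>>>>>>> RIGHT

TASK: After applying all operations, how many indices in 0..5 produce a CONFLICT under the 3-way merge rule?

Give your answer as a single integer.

Final LEFT:  [golf, echo, alpha, delta, foxtrot, echo]
Final RIGHT: [alpha, echo, charlie, delta, golf, alpha]
i=0: L=golf=BASE, R=alpha -> take RIGHT -> alpha
i=1: L=echo R=echo -> agree -> echo
i=2: L=alpha=BASE, R=charlie -> take RIGHT -> charlie
i=3: L=delta R=delta -> agree -> delta
i=4: L=foxtrot=BASE, R=golf -> take RIGHT -> golf
i=5: BASE=delta L=echo R=alpha all differ -> CONFLICT
Conflict count: 1

Answer: 1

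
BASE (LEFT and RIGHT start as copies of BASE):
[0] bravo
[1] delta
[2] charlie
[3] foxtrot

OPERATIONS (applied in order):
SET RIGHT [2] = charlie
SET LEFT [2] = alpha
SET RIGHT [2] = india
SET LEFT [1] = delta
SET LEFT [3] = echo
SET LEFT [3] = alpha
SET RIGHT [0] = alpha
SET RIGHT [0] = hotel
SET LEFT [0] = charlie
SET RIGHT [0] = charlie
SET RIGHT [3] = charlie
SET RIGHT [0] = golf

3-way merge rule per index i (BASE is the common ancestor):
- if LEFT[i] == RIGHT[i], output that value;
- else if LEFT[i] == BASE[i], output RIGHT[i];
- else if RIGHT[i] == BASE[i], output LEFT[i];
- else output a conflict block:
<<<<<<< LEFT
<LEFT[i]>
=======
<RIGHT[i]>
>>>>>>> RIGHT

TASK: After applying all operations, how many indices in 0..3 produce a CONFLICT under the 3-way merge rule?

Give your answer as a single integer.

Final LEFT:  [charlie, delta, alpha, alpha]
Final RIGHT: [golf, delta, india, charlie]
i=0: BASE=bravo L=charlie R=golf all differ -> CONFLICT
i=1: L=delta R=delta -> agree -> delta
i=2: BASE=charlie L=alpha R=india all differ -> CONFLICT
i=3: BASE=foxtrot L=alpha R=charlie all differ -> CONFLICT
Conflict count: 3

Answer: 3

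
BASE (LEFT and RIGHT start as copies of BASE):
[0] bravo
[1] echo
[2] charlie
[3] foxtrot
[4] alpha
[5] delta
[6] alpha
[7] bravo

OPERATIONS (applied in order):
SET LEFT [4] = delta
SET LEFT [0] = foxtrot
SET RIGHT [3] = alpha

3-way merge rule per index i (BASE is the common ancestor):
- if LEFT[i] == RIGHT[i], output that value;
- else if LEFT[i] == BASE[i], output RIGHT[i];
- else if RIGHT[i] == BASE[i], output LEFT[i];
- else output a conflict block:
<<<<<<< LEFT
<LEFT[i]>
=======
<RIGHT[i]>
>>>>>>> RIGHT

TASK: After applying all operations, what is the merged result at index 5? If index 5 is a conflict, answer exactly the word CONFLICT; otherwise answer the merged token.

Final LEFT:  [foxtrot, echo, charlie, foxtrot, delta, delta, alpha, bravo]
Final RIGHT: [bravo, echo, charlie, alpha, alpha, delta, alpha, bravo]
i=0: L=foxtrot, R=bravo=BASE -> take LEFT -> foxtrot
i=1: L=echo R=echo -> agree -> echo
i=2: L=charlie R=charlie -> agree -> charlie
i=3: L=foxtrot=BASE, R=alpha -> take RIGHT -> alpha
i=4: L=delta, R=alpha=BASE -> take LEFT -> delta
i=5: L=delta R=delta -> agree -> delta
i=6: L=alpha R=alpha -> agree -> alpha
i=7: L=bravo R=bravo -> agree -> bravo
Index 5 -> delta

Answer: delta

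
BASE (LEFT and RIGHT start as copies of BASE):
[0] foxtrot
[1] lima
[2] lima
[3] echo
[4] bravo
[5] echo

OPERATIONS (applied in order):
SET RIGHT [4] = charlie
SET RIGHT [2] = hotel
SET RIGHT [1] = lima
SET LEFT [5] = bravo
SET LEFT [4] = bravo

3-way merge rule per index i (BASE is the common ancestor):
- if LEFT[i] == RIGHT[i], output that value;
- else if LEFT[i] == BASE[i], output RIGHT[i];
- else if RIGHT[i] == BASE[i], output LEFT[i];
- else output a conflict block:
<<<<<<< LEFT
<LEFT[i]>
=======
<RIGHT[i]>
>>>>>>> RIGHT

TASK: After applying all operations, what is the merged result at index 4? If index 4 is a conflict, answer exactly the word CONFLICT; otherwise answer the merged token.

Answer: charlie

Derivation:
Final LEFT:  [foxtrot, lima, lima, echo, bravo, bravo]
Final RIGHT: [foxtrot, lima, hotel, echo, charlie, echo]
i=0: L=foxtrot R=foxtrot -> agree -> foxtrot
i=1: L=lima R=lima -> agree -> lima
i=2: L=lima=BASE, R=hotel -> take RIGHT -> hotel
i=3: L=echo R=echo -> agree -> echo
i=4: L=bravo=BASE, R=charlie -> take RIGHT -> charlie
i=5: L=bravo, R=echo=BASE -> take LEFT -> bravo
Index 4 -> charlie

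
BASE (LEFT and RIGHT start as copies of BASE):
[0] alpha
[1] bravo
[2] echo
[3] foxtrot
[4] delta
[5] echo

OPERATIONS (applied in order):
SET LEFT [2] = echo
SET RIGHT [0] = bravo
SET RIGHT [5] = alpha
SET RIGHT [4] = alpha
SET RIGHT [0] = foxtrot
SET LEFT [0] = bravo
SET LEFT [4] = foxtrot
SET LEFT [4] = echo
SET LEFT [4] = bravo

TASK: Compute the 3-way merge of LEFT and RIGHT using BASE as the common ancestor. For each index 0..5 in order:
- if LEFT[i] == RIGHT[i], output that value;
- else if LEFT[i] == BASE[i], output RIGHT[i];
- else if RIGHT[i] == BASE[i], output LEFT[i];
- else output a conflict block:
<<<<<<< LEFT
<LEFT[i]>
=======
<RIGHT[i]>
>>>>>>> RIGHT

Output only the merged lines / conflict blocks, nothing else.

Final LEFT:  [bravo, bravo, echo, foxtrot, bravo, echo]
Final RIGHT: [foxtrot, bravo, echo, foxtrot, alpha, alpha]
i=0: BASE=alpha L=bravo R=foxtrot all differ -> CONFLICT
i=1: L=bravo R=bravo -> agree -> bravo
i=2: L=echo R=echo -> agree -> echo
i=3: L=foxtrot R=foxtrot -> agree -> foxtrot
i=4: BASE=delta L=bravo R=alpha all differ -> CONFLICT
i=5: L=echo=BASE, R=alpha -> take RIGHT -> alpha

Answer: <<<<<<< LEFT
bravo
=======
foxtrot
>>>>>>> RIGHT
bravo
echo
foxtrot
<<<<<<< LEFT
bravo
=======
alpha
>>>>>>> RIGHT
alpha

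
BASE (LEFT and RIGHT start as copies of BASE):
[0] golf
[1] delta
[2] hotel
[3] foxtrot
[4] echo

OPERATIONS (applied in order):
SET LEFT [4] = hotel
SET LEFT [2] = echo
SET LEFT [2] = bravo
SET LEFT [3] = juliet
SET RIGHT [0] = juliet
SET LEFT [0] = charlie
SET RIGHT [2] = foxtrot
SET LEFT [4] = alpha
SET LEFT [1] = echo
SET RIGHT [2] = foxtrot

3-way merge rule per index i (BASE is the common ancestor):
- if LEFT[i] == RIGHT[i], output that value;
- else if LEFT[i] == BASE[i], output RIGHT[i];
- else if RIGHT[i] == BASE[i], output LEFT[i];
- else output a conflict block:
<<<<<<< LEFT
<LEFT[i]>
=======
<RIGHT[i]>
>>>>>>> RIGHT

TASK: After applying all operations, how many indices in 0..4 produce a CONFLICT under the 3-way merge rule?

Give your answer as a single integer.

Final LEFT:  [charlie, echo, bravo, juliet, alpha]
Final RIGHT: [juliet, delta, foxtrot, foxtrot, echo]
i=0: BASE=golf L=charlie R=juliet all differ -> CONFLICT
i=1: L=echo, R=delta=BASE -> take LEFT -> echo
i=2: BASE=hotel L=bravo R=foxtrot all differ -> CONFLICT
i=3: L=juliet, R=foxtrot=BASE -> take LEFT -> juliet
i=4: L=alpha, R=echo=BASE -> take LEFT -> alpha
Conflict count: 2

Answer: 2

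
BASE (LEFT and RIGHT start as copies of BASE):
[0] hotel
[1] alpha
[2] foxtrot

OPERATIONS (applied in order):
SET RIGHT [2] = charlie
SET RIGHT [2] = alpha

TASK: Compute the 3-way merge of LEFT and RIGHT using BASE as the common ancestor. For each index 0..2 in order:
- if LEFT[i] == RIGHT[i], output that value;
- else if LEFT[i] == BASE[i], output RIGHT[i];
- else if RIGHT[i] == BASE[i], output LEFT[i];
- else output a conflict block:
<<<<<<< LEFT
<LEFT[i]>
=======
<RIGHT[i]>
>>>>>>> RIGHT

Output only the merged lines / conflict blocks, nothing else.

Answer: hotel
alpha
alpha

Derivation:
Final LEFT:  [hotel, alpha, foxtrot]
Final RIGHT: [hotel, alpha, alpha]
i=0: L=hotel R=hotel -> agree -> hotel
i=1: L=alpha R=alpha -> agree -> alpha
i=2: L=foxtrot=BASE, R=alpha -> take RIGHT -> alpha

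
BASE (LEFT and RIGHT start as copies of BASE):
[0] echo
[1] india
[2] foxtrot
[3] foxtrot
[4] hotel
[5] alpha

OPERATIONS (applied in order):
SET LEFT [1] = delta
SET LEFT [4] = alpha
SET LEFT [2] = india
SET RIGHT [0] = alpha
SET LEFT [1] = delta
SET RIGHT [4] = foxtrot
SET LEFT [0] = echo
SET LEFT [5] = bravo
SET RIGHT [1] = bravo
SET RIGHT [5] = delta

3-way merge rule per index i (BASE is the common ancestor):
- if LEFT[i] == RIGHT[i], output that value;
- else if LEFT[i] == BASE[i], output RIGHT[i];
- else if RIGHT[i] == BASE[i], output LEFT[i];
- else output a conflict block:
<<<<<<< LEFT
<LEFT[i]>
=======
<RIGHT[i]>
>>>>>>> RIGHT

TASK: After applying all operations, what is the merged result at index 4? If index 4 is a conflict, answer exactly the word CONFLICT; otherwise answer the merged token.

Answer: CONFLICT

Derivation:
Final LEFT:  [echo, delta, india, foxtrot, alpha, bravo]
Final RIGHT: [alpha, bravo, foxtrot, foxtrot, foxtrot, delta]
i=0: L=echo=BASE, R=alpha -> take RIGHT -> alpha
i=1: BASE=india L=delta R=bravo all differ -> CONFLICT
i=2: L=india, R=foxtrot=BASE -> take LEFT -> india
i=3: L=foxtrot R=foxtrot -> agree -> foxtrot
i=4: BASE=hotel L=alpha R=foxtrot all differ -> CONFLICT
i=5: BASE=alpha L=bravo R=delta all differ -> CONFLICT
Index 4 -> CONFLICT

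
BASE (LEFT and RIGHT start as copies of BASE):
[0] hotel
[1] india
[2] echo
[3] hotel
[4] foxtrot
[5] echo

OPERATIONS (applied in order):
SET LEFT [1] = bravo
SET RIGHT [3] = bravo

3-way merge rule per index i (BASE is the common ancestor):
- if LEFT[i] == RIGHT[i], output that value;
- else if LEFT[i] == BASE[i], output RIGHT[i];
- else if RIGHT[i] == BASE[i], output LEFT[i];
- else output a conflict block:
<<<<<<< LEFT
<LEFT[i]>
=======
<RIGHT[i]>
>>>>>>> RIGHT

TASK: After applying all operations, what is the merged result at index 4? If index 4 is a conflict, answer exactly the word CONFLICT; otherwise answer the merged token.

Answer: foxtrot

Derivation:
Final LEFT:  [hotel, bravo, echo, hotel, foxtrot, echo]
Final RIGHT: [hotel, india, echo, bravo, foxtrot, echo]
i=0: L=hotel R=hotel -> agree -> hotel
i=1: L=bravo, R=india=BASE -> take LEFT -> bravo
i=2: L=echo R=echo -> agree -> echo
i=3: L=hotel=BASE, R=bravo -> take RIGHT -> bravo
i=4: L=foxtrot R=foxtrot -> agree -> foxtrot
i=5: L=echo R=echo -> agree -> echo
Index 4 -> foxtrot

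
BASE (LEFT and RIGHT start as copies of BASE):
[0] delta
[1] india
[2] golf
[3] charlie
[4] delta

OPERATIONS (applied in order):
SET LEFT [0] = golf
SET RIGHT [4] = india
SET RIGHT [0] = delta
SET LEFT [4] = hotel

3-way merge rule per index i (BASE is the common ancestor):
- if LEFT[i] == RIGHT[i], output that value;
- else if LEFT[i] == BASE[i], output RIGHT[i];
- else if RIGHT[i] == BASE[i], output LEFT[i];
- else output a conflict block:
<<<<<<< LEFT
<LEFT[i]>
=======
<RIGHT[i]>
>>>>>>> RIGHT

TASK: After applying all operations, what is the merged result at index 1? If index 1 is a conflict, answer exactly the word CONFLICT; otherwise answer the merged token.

Answer: india

Derivation:
Final LEFT:  [golf, india, golf, charlie, hotel]
Final RIGHT: [delta, india, golf, charlie, india]
i=0: L=golf, R=delta=BASE -> take LEFT -> golf
i=1: L=india R=india -> agree -> india
i=2: L=golf R=golf -> agree -> golf
i=3: L=charlie R=charlie -> agree -> charlie
i=4: BASE=delta L=hotel R=india all differ -> CONFLICT
Index 1 -> india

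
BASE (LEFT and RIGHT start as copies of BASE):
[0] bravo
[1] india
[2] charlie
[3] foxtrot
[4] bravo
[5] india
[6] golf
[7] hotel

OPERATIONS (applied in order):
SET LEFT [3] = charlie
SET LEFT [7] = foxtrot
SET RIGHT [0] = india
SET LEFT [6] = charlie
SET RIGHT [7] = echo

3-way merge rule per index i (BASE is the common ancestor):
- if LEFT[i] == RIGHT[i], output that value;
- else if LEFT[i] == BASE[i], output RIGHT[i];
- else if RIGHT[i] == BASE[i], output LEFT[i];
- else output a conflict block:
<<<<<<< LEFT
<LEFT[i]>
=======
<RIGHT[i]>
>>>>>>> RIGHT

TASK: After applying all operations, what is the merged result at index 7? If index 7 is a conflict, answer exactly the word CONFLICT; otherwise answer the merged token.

Final LEFT:  [bravo, india, charlie, charlie, bravo, india, charlie, foxtrot]
Final RIGHT: [india, india, charlie, foxtrot, bravo, india, golf, echo]
i=0: L=bravo=BASE, R=india -> take RIGHT -> india
i=1: L=india R=india -> agree -> india
i=2: L=charlie R=charlie -> agree -> charlie
i=3: L=charlie, R=foxtrot=BASE -> take LEFT -> charlie
i=4: L=bravo R=bravo -> agree -> bravo
i=5: L=india R=india -> agree -> india
i=6: L=charlie, R=golf=BASE -> take LEFT -> charlie
i=7: BASE=hotel L=foxtrot R=echo all differ -> CONFLICT
Index 7 -> CONFLICT

Answer: CONFLICT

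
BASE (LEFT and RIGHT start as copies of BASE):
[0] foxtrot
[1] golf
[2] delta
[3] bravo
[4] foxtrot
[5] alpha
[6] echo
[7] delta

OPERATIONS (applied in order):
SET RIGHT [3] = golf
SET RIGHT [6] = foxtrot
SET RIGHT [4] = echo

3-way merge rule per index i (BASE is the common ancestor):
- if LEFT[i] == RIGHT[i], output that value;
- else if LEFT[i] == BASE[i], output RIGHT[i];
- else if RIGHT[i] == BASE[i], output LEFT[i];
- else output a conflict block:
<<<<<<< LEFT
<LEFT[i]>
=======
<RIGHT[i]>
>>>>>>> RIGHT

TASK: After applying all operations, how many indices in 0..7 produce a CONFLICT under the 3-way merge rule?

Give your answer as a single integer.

Final LEFT:  [foxtrot, golf, delta, bravo, foxtrot, alpha, echo, delta]
Final RIGHT: [foxtrot, golf, delta, golf, echo, alpha, foxtrot, delta]
i=0: L=foxtrot R=foxtrot -> agree -> foxtrot
i=1: L=golf R=golf -> agree -> golf
i=2: L=delta R=delta -> agree -> delta
i=3: L=bravo=BASE, R=golf -> take RIGHT -> golf
i=4: L=foxtrot=BASE, R=echo -> take RIGHT -> echo
i=5: L=alpha R=alpha -> agree -> alpha
i=6: L=echo=BASE, R=foxtrot -> take RIGHT -> foxtrot
i=7: L=delta R=delta -> agree -> delta
Conflict count: 0

Answer: 0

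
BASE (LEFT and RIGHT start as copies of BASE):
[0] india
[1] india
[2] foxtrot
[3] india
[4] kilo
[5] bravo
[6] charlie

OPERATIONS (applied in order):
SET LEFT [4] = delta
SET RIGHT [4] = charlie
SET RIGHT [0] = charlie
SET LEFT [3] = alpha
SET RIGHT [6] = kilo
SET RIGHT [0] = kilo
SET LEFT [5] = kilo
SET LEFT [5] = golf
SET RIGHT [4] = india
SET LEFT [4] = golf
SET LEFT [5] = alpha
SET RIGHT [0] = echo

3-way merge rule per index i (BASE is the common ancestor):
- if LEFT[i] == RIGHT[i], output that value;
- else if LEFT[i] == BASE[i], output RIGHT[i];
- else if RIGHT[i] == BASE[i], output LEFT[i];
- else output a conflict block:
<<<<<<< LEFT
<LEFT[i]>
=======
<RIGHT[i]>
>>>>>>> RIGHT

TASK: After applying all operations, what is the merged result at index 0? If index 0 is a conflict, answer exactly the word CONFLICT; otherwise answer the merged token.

Answer: echo

Derivation:
Final LEFT:  [india, india, foxtrot, alpha, golf, alpha, charlie]
Final RIGHT: [echo, india, foxtrot, india, india, bravo, kilo]
i=0: L=india=BASE, R=echo -> take RIGHT -> echo
i=1: L=india R=india -> agree -> india
i=2: L=foxtrot R=foxtrot -> agree -> foxtrot
i=3: L=alpha, R=india=BASE -> take LEFT -> alpha
i=4: BASE=kilo L=golf R=india all differ -> CONFLICT
i=5: L=alpha, R=bravo=BASE -> take LEFT -> alpha
i=6: L=charlie=BASE, R=kilo -> take RIGHT -> kilo
Index 0 -> echo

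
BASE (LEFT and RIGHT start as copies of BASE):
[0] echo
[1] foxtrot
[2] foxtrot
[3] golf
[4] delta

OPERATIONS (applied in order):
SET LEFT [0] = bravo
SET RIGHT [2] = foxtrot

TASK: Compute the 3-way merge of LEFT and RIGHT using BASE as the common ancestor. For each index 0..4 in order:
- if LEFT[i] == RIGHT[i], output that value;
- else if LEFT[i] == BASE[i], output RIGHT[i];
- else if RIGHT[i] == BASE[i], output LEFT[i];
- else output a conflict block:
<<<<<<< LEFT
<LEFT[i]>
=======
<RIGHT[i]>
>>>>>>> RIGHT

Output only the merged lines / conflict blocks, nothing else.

Final LEFT:  [bravo, foxtrot, foxtrot, golf, delta]
Final RIGHT: [echo, foxtrot, foxtrot, golf, delta]
i=0: L=bravo, R=echo=BASE -> take LEFT -> bravo
i=1: L=foxtrot R=foxtrot -> agree -> foxtrot
i=2: L=foxtrot R=foxtrot -> agree -> foxtrot
i=3: L=golf R=golf -> agree -> golf
i=4: L=delta R=delta -> agree -> delta

Answer: bravo
foxtrot
foxtrot
golf
delta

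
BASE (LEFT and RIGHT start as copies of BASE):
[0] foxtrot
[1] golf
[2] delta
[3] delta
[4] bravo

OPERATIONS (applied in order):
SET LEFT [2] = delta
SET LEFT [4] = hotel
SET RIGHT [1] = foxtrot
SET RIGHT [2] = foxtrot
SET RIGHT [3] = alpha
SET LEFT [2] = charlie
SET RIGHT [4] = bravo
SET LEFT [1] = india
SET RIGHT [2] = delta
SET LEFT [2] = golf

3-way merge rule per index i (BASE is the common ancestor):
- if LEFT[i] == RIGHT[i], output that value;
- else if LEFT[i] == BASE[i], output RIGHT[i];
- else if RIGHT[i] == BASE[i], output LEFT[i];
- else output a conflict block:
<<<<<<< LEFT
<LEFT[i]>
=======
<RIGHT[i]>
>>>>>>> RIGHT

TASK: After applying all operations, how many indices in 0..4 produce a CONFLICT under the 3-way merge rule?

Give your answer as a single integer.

Final LEFT:  [foxtrot, india, golf, delta, hotel]
Final RIGHT: [foxtrot, foxtrot, delta, alpha, bravo]
i=0: L=foxtrot R=foxtrot -> agree -> foxtrot
i=1: BASE=golf L=india R=foxtrot all differ -> CONFLICT
i=2: L=golf, R=delta=BASE -> take LEFT -> golf
i=3: L=delta=BASE, R=alpha -> take RIGHT -> alpha
i=4: L=hotel, R=bravo=BASE -> take LEFT -> hotel
Conflict count: 1

Answer: 1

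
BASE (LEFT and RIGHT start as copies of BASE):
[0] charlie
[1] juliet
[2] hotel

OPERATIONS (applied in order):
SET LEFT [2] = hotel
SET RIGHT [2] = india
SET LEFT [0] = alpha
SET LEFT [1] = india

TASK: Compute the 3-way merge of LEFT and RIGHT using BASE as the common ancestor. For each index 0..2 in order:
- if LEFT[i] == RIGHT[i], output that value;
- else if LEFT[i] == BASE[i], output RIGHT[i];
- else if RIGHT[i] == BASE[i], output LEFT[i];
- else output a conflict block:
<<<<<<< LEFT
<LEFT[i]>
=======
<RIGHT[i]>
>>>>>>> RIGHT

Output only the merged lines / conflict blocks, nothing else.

Final LEFT:  [alpha, india, hotel]
Final RIGHT: [charlie, juliet, india]
i=0: L=alpha, R=charlie=BASE -> take LEFT -> alpha
i=1: L=india, R=juliet=BASE -> take LEFT -> india
i=2: L=hotel=BASE, R=india -> take RIGHT -> india

Answer: alpha
india
india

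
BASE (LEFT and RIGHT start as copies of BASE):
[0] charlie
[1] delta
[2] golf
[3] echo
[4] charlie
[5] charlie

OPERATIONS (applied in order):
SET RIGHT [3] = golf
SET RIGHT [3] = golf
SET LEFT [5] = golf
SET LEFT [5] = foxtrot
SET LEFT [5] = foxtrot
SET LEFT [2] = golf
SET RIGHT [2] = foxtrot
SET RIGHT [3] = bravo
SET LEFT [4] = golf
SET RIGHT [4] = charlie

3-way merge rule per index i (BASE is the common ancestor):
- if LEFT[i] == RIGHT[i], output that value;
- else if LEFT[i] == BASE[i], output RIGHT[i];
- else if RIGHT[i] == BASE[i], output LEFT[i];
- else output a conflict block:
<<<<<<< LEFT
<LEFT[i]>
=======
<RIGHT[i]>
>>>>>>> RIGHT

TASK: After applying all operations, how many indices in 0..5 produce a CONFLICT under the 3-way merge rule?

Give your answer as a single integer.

Answer: 0

Derivation:
Final LEFT:  [charlie, delta, golf, echo, golf, foxtrot]
Final RIGHT: [charlie, delta, foxtrot, bravo, charlie, charlie]
i=0: L=charlie R=charlie -> agree -> charlie
i=1: L=delta R=delta -> agree -> delta
i=2: L=golf=BASE, R=foxtrot -> take RIGHT -> foxtrot
i=3: L=echo=BASE, R=bravo -> take RIGHT -> bravo
i=4: L=golf, R=charlie=BASE -> take LEFT -> golf
i=5: L=foxtrot, R=charlie=BASE -> take LEFT -> foxtrot
Conflict count: 0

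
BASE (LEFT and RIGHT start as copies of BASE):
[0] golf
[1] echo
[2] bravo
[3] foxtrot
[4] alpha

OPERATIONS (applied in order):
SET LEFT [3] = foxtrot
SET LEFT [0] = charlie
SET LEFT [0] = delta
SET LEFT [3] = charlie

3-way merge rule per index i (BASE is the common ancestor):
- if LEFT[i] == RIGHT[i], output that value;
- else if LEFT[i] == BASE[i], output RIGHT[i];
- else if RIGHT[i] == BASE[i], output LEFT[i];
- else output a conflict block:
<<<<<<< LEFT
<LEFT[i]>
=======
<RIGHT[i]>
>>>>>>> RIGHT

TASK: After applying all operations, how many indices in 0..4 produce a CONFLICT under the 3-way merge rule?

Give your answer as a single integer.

Final LEFT:  [delta, echo, bravo, charlie, alpha]
Final RIGHT: [golf, echo, bravo, foxtrot, alpha]
i=0: L=delta, R=golf=BASE -> take LEFT -> delta
i=1: L=echo R=echo -> agree -> echo
i=2: L=bravo R=bravo -> agree -> bravo
i=3: L=charlie, R=foxtrot=BASE -> take LEFT -> charlie
i=4: L=alpha R=alpha -> agree -> alpha
Conflict count: 0

Answer: 0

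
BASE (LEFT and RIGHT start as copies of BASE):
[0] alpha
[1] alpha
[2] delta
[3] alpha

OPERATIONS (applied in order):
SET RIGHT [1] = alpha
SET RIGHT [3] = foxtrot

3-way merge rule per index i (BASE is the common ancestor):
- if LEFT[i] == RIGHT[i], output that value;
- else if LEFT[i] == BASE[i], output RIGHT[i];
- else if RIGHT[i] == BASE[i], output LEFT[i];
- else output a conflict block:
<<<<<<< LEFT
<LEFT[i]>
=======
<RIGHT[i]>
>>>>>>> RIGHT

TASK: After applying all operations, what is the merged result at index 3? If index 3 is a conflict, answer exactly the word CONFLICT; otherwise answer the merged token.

Final LEFT:  [alpha, alpha, delta, alpha]
Final RIGHT: [alpha, alpha, delta, foxtrot]
i=0: L=alpha R=alpha -> agree -> alpha
i=1: L=alpha R=alpha -> agree -> alpha
i=2: L=delta R=delta -> agree -> delta
i=3: L=alpha=BASE, R=foxtrot -> take RIGHT -> foxtrot
Index 3 -> foxtrot

Answer: foxtrot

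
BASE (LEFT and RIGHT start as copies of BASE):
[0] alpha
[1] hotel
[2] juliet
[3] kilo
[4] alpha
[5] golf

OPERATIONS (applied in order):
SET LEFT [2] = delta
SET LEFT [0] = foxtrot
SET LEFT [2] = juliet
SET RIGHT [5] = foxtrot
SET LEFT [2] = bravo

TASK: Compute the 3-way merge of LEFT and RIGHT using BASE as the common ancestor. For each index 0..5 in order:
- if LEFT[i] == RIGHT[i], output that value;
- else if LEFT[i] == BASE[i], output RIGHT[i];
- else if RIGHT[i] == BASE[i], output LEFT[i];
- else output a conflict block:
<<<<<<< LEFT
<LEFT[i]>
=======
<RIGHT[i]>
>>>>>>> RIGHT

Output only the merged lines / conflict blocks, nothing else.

Final LEFT:  [foxtrot, hotel, bravo, kilo, alpha, golf]
Final RIGHT: [alpha, hotel, juliet, kilo, alpha, foxtrot]
i=0: L=foxtrot, R=alpha=BASE -> take LEFT -> foxtrot
i=1: L=hotel R=hotel -> agree -> hotel
i=2: L=bravo, R=juliet=BASE -> take LEFT -> bravo
i=3: L=kilo R=kilo -> agree -> kilo
i=4: L=alpha R=alpha -> agree -> alpha
i=5: L=golf=BASE, R=foxtrot -> take RIGHT -> foxtrot

Answer: foxtrot
hotel
bravo
kilo
alpha
foxtrot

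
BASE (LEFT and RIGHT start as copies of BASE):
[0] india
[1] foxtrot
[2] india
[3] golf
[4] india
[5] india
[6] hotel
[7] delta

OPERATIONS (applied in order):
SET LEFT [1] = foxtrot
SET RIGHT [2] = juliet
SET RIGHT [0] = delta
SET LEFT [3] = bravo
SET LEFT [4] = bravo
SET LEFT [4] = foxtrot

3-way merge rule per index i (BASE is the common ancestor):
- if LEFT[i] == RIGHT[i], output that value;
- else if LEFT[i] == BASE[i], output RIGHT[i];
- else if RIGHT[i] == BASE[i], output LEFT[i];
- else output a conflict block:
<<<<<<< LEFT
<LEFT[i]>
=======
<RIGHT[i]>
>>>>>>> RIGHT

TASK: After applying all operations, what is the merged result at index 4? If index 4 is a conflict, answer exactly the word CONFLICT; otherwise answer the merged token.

Final LEFT:  [india, foxtrot, india, bravo, foxtrot, india, hotel, delta]
Final RIGHT: [delta, foxtrot, juliet, golf, india, india, hotel, delta]
i=0: L=india=BASE, R=delta -> take RIGHT -> delta
i=1: L=foxtrot R=foxtrot -> agree -> foxtrot
i=2: L=india=BASE, R=juliet -> take RIGHT -> juliet
i=3: L=bravo, R=golf=BASE -> take LEFT -> bravo
i=4: L=foxtrot, R=india=BASE -> take LEFT -> foxtrot
i=5: L=india R=india -> agree -> india
i=6: L=hotel R=hotel -> agree -> hotel
i=7: L=delta R=delta -> agree -> delta
Index 4 -> foxtrot

Answer: foxtrot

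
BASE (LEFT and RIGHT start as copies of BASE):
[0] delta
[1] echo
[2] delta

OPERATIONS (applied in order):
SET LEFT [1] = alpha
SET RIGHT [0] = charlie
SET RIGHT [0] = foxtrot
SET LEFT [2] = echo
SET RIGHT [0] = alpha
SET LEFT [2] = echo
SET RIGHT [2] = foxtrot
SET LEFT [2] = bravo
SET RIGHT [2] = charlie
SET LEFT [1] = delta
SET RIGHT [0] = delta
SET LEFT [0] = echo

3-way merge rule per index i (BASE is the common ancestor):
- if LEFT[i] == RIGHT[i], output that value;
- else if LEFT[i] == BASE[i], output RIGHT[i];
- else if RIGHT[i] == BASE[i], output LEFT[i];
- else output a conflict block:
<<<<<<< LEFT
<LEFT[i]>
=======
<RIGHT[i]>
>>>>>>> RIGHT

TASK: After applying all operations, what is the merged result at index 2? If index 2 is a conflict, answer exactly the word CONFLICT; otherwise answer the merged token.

Answer: CONFLICT

Derivation:
Final LEFT:  [echo, delta, bravo]
Final RIGHT: [delta, echo, charlie]
i=0: L=echo, R=delta=BASE -> take LEFT -> echo
i=1: L=delta, R=echo=BASE -> take LEFT -> delta
i=2: BASE=delta L=bravo R=charlie all differ -> CONFLICT
Index 2 -> CONFLICT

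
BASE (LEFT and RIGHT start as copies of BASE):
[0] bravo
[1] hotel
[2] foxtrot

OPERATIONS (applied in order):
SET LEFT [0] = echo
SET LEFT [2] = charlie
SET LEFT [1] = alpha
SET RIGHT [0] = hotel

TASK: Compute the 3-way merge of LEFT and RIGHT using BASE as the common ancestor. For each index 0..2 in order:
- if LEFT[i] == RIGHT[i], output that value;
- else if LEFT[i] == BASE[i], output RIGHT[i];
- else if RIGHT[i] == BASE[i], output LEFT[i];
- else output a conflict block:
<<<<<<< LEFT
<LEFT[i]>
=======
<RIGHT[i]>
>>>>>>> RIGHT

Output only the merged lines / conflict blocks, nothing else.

Answer: <<<<<<< LEFT
echo
=======
hotel
>>>>>>> RIGHT
alpha
charlie

Derivation:
Final LEFT:  [echo, alpha, charlie]
Final RIGHT: [hotel, hotel, foxtrot]
i=0: BASE=bravo L=echo R=hotel all differ -> CONFLICT
i=1: L=alpha, R=hotel=BASE -> take LEFT -> alpha
i=2: L=charlie, R=foxtrot=BASE -> take LEFT -> charlie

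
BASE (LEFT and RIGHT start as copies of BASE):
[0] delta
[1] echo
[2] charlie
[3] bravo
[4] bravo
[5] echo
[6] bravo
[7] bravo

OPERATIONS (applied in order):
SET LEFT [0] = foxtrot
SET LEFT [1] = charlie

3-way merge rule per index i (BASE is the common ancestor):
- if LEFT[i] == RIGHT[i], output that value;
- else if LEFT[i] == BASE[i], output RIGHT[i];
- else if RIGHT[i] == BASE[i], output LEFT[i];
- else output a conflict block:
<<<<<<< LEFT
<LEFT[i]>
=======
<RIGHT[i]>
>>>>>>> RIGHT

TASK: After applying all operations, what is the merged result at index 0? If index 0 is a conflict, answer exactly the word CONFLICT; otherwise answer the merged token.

Answer: foxtrot

Derivation:
Final LEFT:  [foxtrot, charlie, charlie, bravo, bravo, echo, bravo, bravo]
Final RIGHT: [delta, echo, charlie, bravo, bravo, echo, bravo, bravo]
i=0: L=foxtrot, R=delta=BASE -> take LEFT -> foxtrot
i=1: L=charlie, R=echo=BASE -> take LEFT -> charlie
i=2: L=charlie R=charlie -> agree -> charlie
i=3: L=bravo R=bravo -> agree -> bravo
i=4: L=bravo R=bravo -> agree -> bravo
i=5: L=echo R=echo -> agree -> echo
i=6: L=bravo R=bravo -> agree -> bravo
i=7: L=bravo R=bravo -> agree -> bravo
Index 0 -> foxtrot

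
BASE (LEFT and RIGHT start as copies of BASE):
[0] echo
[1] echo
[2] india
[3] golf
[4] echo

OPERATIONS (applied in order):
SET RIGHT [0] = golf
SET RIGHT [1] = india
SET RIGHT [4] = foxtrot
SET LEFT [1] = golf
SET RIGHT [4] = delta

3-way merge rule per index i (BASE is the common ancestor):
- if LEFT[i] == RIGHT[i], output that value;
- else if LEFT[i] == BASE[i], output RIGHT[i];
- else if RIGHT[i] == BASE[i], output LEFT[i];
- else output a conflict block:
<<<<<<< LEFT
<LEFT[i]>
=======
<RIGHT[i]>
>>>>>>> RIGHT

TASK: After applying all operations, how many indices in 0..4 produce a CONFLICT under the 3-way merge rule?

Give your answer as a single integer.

Answer: 1

Derivation:
Final LEFT:  [echo, golf, india, golf, echo]
Final RIGHT: [golf, india, india, golf, delta]
i=0: L=echo=BASE, R=golf -> take RIGHT -> golf
i=1: BASE=echo L=golf R=india all differ -> CONFLICT
i=2: L=india R=india -> agree -> india
i=3: L=golf R=golf -> agree -> golf
i=4: L=echo=BASE, R=delta -> take RIGHT -> delta
Conflict count: 1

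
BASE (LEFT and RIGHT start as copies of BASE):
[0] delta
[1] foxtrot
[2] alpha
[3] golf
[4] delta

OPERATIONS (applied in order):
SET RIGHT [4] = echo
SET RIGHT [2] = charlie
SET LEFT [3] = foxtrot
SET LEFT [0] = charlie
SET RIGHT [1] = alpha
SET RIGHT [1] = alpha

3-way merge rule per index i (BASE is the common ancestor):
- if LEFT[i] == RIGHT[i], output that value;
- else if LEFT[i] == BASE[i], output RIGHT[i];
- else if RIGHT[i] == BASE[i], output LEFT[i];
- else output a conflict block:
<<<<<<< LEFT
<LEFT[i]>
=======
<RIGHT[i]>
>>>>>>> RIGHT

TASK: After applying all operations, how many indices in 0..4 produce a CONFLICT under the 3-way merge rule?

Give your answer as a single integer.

Answer: 0

Derivation:
Final LEFT:  [charlie, foxtrot, alpha, foxtrot, delta]
Final RIGHT: [delta, alpha, charlie, golf, echo]
i=0: L=charlie, R=delta=BASE -> take LEFT -> charlie
i=1: L=foxtrot=BASE, R=alpha -> take RIGHT -> alpha
i=2: L=alpha=BASE, R=charlie -> take RIGHT -> charlie
i=3: L=foxtrot, R=golf=BASE -> take LEFT -> foxtrot
i=4: L=delta=BASE, R=echo -> take RIGHT -> echo
Conflict count: 0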